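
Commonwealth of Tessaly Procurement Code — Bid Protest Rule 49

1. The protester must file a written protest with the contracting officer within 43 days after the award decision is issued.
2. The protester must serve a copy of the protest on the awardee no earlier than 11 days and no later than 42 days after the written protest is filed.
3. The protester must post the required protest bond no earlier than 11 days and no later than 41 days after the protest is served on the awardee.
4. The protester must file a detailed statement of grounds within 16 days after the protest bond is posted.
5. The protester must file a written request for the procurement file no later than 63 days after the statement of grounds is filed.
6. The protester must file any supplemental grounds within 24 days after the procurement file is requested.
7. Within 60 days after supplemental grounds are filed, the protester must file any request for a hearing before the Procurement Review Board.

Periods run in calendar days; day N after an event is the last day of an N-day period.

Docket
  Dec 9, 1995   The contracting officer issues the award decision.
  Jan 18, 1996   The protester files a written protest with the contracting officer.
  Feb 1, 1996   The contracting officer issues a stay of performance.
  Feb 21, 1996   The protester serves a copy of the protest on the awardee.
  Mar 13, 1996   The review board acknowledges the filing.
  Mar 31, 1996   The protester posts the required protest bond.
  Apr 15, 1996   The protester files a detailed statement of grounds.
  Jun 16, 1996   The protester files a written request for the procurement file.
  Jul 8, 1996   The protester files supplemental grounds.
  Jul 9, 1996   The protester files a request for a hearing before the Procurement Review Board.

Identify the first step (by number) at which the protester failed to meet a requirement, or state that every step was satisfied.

Step 1 — counting 43 days from Dec 9, 1995 (when the award decision is issued) gives a deadline of Jan 21, 1996; completed Jan 18, 1996, before the deadline.
Step 2 — 11 and 42 days from Jan 18, 1996 (when the written protest is filed) are Jan 29, 1996 and Feb 29, 1996 respectively; Feb 21, 1996 falls inside that range.
Step 3 — 11 and 41 days from Feb 21, 1996 (when the protest is served on the awardee) are Mar 3, 1996 and Apr 2, 1996 respectively; done Mar 31, 1996 — within the window.
Step 4 — counting 16 days from Mar 31, 1996 (when the protest bond is posted) gives a deadline of Apr 16, 1996; Apr 15, 1996 is within that limit.
Step 5 — counting 63 days from Apr 15, 1996 (when the statement of grounds is filed) gives a deadline of Jun 17, 1996; done Jun 16, 1996 — timely.
Step 6 — counting 24 days from Jun 16, 1996 (when the procurement file is requested) gives a deadline of Jul 10, 1996; Jul 8, 1996 is within that limit.
Step 7 — counting 60 days from Jul 8, 1996 (when supplemental grounds are filed) gives a deadline of Sep 6, 1996; Jul 9, 1996 is within that limit.

None — every step was satisfied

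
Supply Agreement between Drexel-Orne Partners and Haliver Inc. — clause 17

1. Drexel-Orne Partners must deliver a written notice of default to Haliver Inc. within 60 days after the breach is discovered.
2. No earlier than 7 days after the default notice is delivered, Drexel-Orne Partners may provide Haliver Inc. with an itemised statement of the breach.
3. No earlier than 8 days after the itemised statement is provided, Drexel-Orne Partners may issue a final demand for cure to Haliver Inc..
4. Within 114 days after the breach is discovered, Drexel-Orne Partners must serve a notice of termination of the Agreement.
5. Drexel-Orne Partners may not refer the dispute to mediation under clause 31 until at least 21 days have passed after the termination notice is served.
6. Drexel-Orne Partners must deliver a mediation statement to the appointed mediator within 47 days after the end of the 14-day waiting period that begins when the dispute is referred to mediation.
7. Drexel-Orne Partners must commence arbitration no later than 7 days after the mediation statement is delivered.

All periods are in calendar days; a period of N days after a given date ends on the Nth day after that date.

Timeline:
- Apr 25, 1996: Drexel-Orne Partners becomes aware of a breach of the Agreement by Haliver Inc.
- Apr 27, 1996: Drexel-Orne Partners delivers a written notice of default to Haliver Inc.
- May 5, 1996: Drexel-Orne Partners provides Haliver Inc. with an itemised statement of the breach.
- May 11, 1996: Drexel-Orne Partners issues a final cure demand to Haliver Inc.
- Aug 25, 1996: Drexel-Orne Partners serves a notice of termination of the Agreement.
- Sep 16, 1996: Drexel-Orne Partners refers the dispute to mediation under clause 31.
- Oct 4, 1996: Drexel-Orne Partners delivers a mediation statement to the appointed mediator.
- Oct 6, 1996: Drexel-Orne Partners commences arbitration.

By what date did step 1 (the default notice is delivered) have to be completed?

Step 1 runs from Apr 25, 1996, when the breach is discovered. 60 days after Apr 25, 1996 is Jun 24, 1996.

Jun 24, 1996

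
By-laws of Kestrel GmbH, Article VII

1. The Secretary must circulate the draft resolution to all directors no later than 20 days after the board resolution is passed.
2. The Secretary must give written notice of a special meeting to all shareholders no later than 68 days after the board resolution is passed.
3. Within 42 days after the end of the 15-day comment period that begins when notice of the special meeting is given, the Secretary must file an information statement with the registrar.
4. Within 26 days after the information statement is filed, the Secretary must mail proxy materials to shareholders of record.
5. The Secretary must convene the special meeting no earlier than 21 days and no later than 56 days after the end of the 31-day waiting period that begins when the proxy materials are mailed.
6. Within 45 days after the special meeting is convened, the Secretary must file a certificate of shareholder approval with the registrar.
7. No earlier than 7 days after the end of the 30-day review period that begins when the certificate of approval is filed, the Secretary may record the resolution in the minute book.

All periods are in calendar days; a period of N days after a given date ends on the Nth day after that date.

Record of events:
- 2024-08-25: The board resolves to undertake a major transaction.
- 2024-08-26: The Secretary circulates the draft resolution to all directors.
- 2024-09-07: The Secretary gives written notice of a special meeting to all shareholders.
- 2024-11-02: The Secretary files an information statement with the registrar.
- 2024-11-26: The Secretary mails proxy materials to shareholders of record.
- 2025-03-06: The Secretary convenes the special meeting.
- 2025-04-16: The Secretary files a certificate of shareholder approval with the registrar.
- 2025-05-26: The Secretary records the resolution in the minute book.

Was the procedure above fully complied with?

No

Step 1 — counting 20 days from 2024-08-25 (when the board resolution is passed) gives a deadline of 2024-09-14; 2024-08-26 is within that limit.
Step 2 — counting 68 days from 2024-08-25 (when the board resolution is passed) gives a deadline of 2024-11-01; done 2024-09-07 — timely.
Step 3 — counting 42 days from 2024-09-22 (end of the 15-day comment period, which began when notice of the special meeting is given on 2024-09-07) gives a deadline of 2024-11-03; 2024-11-02 is within that limit.
Step 4 — counting 26 days from 2024-11-02 (when the information statement is filed) gives a deadline of 2024-11-28; completed 2024-11-26, before the deadline.
Step 5 — 21 and 56 days from 2024-12-27 (end of the 31-day waiting period, which began when the proxy materials are mailed on 2024-11-26) are 2025-01-17 and 2025-02-21 respectively; done 2025-03-06 — 13 days after the window closed.
The procedure was therefore not followed at step 5.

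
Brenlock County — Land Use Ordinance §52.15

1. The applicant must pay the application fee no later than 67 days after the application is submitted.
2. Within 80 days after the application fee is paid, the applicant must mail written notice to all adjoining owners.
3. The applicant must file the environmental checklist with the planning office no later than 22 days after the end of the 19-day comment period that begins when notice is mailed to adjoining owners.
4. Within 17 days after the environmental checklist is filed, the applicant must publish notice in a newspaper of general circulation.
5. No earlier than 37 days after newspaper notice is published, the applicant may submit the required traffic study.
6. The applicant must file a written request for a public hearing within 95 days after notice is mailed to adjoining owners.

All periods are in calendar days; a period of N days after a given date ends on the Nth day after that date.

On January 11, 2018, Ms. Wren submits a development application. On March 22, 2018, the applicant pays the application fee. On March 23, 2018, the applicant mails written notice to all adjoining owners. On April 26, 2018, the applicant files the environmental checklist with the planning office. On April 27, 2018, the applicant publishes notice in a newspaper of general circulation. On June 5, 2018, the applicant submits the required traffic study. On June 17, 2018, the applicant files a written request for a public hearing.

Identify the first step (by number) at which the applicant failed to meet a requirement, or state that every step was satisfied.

Step 1

Step 1 — counting 67 days from January 11, 2018 (when the application is submitted) gives a deadline of March 19, 2018; March 22, 2018 misses that deadline by 3 days.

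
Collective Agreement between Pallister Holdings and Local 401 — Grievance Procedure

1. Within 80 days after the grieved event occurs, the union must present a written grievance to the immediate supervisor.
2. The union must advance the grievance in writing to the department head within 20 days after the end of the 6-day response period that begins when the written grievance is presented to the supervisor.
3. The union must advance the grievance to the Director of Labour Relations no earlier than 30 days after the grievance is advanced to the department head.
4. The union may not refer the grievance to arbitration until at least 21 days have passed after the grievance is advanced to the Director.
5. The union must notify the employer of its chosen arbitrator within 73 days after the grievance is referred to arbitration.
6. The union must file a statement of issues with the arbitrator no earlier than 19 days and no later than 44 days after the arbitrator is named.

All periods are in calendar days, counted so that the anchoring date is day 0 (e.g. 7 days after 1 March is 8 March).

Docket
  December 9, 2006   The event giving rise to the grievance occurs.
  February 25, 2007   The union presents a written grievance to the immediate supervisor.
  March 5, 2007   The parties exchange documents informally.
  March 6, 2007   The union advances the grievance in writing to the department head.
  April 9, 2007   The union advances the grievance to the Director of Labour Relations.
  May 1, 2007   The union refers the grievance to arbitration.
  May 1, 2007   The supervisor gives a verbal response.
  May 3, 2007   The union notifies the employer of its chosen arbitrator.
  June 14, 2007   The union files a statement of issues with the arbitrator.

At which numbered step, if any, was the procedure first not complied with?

None — every step was satisfied

Step 1: 80 days after December 9, 2006 (when the grieved event occurs) is February 27, 2007; February 25, 2007 is within that limit.
Step 2: 20 days after March 3, 2007 (end of the 6-day response period, which began when the written grievance is presented to the supervisor on February 25, 2007) is March 23, 2007; completed March 6, 2007, before the deadline.
Step 3: the earliest permitted date is 30 days after March 6, 2007 (when the grievance is advanced to the department head), i.e. April 5, 2007; done April 9, 2007 — permitted.
Step 4: the earliest permitted date is 21 days after April 9, 2007 (when the grievance is advanced to the Director), i.e. April 30, 2007; done May 1, 2007, after the minimum wait.
Step 5: 73 days after May 1, 2007 (when the grievance is referred to arbitration) is July 13, 2007; May 3, 2007 is within that limit.
Step 6: the window is 19–44 days after May 3, 2007 (when the arbitrator is named), so May 22, 2007 through June 16, 2007; done June 14, 2007, which is between those dates.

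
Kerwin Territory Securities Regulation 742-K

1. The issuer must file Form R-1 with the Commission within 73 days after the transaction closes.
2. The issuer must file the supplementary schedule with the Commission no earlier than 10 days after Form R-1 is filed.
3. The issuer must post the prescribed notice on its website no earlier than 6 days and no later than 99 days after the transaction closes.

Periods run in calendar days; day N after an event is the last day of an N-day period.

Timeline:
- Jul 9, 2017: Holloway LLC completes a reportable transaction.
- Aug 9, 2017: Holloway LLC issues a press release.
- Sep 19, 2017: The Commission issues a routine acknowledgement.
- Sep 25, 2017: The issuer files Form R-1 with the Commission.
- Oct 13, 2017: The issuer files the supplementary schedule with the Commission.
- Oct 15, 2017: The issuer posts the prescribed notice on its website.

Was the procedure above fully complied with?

Step 1 — counting 73 days from Jul 9, 2017 (when the transaction closes) gives a deadline of Sep 20, 2017; Sep 25, 2017 misses that deadline by 5 days.
The procedure was therefore not followed at step 1.

No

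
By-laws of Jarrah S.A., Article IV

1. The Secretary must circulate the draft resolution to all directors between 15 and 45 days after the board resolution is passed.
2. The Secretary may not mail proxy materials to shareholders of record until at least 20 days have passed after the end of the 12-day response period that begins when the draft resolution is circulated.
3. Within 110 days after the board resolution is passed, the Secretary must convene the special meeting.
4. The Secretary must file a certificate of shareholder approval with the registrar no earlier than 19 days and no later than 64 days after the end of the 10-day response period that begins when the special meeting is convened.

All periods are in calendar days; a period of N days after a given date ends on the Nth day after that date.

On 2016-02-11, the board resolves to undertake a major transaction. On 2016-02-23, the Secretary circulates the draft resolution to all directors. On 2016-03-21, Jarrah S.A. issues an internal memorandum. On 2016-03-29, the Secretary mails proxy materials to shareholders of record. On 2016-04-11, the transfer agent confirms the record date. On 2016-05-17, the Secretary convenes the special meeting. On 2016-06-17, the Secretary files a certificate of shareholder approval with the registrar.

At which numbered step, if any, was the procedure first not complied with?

Step 1

(1) the permitted window runs from 2016-02-11 + 15 = 2016-02-26 to 2016-02-11 + 45 = 2016-03-27; done 2016-02-23 — 3 days before the window opened.
That is the first point of non-compliance.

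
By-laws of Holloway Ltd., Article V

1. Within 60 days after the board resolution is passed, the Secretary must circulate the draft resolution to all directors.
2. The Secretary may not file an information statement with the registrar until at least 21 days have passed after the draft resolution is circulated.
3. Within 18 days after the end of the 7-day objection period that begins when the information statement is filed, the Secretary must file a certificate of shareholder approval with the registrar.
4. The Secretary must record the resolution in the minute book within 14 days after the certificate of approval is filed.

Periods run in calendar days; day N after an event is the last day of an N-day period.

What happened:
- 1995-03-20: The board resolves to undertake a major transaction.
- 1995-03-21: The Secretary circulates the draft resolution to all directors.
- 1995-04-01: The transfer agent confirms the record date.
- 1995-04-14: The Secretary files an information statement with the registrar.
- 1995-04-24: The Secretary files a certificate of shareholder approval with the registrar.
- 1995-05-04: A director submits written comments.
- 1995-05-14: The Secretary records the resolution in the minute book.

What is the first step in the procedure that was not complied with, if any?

Step 4

Step 1 — counting 60 days from 1995-03-20 (when the board resolution is passed) gives a deadline of 1995-05-19; 1995-03-21 is within that limit.
Step 2 — must wait 21 days from 1995-03-21 (when the draft resolution is circulated), so not before 1995-04-11; 1995-04-14 is on or after that date.
Step 3 — counting 18 days from 1995-04-21 (end of the 7-day objection period, which began when the information statement is filed on 1995-04-14) gives a deadline of 1995-05-09; completed 1995-04-24, before the deadline.
Step 4 — counting 14 days from 1995-04-24 (when the certificate of approval is filed) gives a deadline of 1995-05-08; not done until 1995-05-14, 6 days after the deadline.
That is the first point of non-compliance.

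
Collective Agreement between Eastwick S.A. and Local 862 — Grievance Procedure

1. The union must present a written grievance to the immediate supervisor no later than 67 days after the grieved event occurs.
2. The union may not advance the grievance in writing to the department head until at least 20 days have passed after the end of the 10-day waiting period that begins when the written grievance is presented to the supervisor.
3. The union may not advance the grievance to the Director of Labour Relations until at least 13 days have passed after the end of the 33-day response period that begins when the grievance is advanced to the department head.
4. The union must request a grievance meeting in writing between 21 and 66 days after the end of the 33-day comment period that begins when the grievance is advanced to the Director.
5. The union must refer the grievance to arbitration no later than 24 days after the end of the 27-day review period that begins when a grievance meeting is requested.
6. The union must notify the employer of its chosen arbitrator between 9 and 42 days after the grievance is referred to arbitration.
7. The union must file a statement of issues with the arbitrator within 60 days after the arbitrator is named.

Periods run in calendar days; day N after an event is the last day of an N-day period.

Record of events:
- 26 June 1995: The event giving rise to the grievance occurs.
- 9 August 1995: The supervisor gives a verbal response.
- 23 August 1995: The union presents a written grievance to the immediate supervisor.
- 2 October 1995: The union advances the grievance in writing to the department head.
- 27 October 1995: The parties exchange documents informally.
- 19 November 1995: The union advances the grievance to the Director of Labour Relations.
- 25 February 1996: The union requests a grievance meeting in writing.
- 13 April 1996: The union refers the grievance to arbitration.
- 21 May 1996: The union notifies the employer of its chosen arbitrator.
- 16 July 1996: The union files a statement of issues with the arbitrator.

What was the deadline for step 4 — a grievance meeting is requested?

26 February 1996

The grievance is advanced to the Director on 19 November 1995; the 33-day comment period therefore ends 22 December 1995, and step 4 runs from that date. The window is 21–66 days after 22 December 1995; it closes on 26 February 1996.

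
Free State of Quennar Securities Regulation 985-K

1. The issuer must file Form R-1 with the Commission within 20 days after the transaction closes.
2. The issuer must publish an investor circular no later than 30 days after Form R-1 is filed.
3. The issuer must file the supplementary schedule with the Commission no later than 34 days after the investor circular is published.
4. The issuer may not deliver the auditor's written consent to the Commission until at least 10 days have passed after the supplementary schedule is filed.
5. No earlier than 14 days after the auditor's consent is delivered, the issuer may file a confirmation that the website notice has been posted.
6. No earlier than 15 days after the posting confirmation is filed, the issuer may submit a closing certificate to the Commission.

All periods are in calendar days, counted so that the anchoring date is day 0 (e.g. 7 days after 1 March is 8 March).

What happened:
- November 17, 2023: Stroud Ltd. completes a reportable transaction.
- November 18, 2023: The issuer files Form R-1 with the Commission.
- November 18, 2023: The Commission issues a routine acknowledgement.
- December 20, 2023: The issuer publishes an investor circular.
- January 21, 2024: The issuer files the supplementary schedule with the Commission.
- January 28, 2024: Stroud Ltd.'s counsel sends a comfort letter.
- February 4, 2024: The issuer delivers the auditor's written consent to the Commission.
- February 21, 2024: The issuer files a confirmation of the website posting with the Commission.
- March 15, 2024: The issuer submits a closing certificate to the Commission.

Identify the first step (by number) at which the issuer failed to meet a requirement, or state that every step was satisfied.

Step 2

Step 1 — counting 20 days from November 17, 2023 (when the transaction closes) gives a deadline of December 7, 2023; completed November 18, 2023, before the deadline.
Step 2 — counting 30 days from November 18, 2023 (when Form R-1 is filed) gives a deadline of December 18, 2023; December 20, 2023 misses that deadline by 2 days.
The procedure was therefore not followed at step 2.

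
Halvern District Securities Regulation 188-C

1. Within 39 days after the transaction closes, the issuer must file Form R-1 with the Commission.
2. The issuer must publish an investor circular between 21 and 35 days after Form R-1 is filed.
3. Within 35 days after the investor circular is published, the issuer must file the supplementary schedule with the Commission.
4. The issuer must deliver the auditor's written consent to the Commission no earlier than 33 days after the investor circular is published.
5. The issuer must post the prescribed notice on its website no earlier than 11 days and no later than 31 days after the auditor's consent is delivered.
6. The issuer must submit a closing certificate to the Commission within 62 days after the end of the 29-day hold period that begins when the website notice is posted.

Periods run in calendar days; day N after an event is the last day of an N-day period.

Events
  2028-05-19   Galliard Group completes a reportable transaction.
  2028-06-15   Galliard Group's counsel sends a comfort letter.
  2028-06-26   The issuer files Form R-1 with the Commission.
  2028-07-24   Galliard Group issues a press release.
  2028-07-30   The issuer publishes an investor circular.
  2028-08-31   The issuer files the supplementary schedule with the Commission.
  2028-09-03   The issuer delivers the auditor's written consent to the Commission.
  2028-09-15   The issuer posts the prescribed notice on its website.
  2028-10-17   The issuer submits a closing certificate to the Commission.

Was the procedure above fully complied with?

Yes

Step 1: 39 days after 2028-05-19 (when the transaction closes) is 2028-06-27; completed 2028-06-26, before the deadline.
Step 2: the window is 21–35 days after 2028-06-26 (when Form R-1 is filed), so 2028-07-17 through 2028-07-31; done 2028-07-30, which is between those dates.
Step 3: 35 days after 2028-07-30 (when the investor circular is published) is 2028-09-03; 2028-08-31 is within that limit.
Step 4: the earliest permitted date is 33 days after 2028-07-30 (when the investor circular is published), i.e. 2028-09-01; done 2028-09-03 — permitted.
Step 5: the window is 11–31 days after 2028-09-03 (when the auditor's consent is delivered), so 2028-09-14 through 2028-10-04; done 2028-09-15, which is between those dates.
Step 6: 62 days after 2028-10-14 (end of the 29-day hold period, which began when the website notice is posted on 2028-09-15) is 2028-12-15; completed 2028-10-17, before the deadline.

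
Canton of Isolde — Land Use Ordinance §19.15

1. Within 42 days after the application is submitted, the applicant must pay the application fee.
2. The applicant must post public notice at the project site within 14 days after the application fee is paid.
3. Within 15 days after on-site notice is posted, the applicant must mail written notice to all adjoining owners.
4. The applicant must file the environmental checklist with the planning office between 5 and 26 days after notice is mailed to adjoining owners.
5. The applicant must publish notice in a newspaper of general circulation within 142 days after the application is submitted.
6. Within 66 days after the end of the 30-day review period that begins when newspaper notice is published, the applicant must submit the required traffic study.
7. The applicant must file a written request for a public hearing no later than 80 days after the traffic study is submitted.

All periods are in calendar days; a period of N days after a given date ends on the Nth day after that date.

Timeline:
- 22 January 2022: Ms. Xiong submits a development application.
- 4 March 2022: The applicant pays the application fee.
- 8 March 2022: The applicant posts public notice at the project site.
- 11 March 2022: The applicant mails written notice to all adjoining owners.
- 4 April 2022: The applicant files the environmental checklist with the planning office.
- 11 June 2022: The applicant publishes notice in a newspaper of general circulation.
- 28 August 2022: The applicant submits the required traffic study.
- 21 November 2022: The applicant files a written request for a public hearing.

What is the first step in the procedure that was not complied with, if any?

Step 7

(1) due by 22 January 2022 + 42 days = 5 March 2022; 4 March 2022 is within that limit.
(2) due by 4 March 2022 + 14 days = 18 March 2022; 8 March 2022 is within that limit.
(3) due by 8 March 2022 + 15 days = 23 March 2022; 11 March 2022 is within that limit.
(4) the permitted window runs from 11 March 2022 + 5 = 16 March 2022 to 11 March 2022 + 26 = 6 April 2022; 4 April 2022 falls inside that range.
(5) due by 22 January 2022 + 142 days = 13 June 2022; done 11 June 2022 — timely.
(6) due by 11 July 2022 + 66 days = 15 September 2022; 28 August 2022 is within that limit.
(7) due by 28 August 2022 + 80 days = 16 November 2022; not done until 21 November 2022, 5 days after the deadline.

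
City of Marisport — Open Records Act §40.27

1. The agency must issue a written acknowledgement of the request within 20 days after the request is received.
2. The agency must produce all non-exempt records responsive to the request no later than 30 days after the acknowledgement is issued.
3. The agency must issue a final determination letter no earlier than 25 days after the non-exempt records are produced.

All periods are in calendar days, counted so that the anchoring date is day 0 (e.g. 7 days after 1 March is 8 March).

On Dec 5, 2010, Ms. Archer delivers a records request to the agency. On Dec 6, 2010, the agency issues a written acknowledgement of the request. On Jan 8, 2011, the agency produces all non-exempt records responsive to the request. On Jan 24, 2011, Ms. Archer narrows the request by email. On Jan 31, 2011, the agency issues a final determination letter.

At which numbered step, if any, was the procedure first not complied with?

Step 2

Step 1 — counting 20 days from Dec 5, 2010 (when the request is received) gives a deadline of Dec 25, 2010; Dec 6, 2010 is within that limit.
Step 2 — counting 30 days from Dec 6, 2010 (when the acknowledgement is issued) gives a deadline of Jan 5, 2011; Jan 8, 2011 misses that deadline by 3 days.
Later steps need not be reached.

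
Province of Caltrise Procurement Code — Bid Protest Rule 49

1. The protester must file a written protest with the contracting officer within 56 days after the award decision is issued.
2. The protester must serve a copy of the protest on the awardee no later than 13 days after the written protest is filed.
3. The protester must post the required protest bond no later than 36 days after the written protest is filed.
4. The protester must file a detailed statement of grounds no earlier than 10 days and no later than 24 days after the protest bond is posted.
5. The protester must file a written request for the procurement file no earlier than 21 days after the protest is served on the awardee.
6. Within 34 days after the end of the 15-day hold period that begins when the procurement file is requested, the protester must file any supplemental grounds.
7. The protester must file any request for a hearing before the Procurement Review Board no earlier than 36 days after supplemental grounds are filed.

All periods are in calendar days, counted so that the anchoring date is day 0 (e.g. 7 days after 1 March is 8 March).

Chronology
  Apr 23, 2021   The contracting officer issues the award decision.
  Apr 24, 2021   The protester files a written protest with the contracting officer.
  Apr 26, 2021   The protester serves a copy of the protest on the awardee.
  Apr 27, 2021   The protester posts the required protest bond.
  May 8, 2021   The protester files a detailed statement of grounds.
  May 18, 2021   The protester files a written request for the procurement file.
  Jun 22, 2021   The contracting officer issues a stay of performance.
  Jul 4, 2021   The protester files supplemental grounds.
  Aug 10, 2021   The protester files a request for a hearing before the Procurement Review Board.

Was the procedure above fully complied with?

Yes

(1) due by Apr 23, 2021 + 56 days = Jun 18, 2021; Apr 24, 2021 is within that limit.
(2) due by Apr 24, 2021 + 13 days = May 7, 2021; done Apr 26, 2021 — timely.
(3) due by Apr 24, 2021 + 36 days = May 30, 2021; completed Apr 27, 2021, before the deadline.
(4) the permitted window runs from Apr 27, 2021 + 10 = May 7, 2021 to Apr 27, 2021 + 24 = May 21, 2021; done May 8, 2021, which is between those dates.
(5) permitted from Apr 26, 2021 + 21 days = May 17, 2021 onward; done May 18, 2021 — permitted.
(6) due by Jun 2, 2021 + 34 days = Jul 6, 2021; Jul 4, 2021 is within that limit.
(7) permitted from Jul 4, 2021 + 36 days = Aug 9, 2021 onward; done Aug 10, 2021, after the minimum wait.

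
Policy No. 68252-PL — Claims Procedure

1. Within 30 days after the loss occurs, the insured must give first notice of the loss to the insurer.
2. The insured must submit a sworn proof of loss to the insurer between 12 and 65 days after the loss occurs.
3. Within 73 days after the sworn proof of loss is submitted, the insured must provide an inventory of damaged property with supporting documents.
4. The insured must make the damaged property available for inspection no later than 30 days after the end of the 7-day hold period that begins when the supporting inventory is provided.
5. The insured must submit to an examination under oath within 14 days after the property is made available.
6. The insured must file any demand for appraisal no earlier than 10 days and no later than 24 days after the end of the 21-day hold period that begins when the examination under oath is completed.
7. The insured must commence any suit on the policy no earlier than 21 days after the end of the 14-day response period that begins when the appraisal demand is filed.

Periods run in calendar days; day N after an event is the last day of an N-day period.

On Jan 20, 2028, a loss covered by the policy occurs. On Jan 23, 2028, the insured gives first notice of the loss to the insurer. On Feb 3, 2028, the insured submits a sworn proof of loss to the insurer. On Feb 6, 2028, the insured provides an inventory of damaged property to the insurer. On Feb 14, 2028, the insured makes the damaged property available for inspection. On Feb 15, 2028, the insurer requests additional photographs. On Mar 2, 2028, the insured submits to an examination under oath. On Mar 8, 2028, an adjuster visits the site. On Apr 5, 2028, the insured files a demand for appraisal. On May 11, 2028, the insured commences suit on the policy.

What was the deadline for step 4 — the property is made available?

The supporting inventory is provided on Feb 6, 2028; the 7-day hold period therefore ends Feb 13, 2028, and step 4 runs from that date. 30 days after Feb 13, 2028 is Mar 14, 2028.

Mar 14, 2028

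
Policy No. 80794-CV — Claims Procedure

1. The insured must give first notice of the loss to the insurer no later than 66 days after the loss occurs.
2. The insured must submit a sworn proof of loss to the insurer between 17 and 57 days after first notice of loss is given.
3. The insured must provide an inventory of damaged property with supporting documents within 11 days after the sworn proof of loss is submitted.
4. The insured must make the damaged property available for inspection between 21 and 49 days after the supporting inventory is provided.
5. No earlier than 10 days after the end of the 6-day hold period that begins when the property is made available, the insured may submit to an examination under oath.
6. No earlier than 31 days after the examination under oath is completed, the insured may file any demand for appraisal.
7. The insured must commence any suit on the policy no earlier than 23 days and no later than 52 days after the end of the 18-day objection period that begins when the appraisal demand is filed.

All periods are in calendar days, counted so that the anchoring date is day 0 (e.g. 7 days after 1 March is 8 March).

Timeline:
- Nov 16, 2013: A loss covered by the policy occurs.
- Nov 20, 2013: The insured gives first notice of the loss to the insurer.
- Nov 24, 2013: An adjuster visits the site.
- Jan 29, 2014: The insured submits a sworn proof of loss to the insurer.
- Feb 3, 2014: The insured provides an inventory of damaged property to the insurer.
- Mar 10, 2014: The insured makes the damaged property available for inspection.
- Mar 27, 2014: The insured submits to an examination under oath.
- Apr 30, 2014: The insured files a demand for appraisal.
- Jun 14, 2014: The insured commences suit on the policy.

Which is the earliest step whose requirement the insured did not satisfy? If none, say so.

Step 2

Step 1 — counting 66 days from Nov 16, 2013 (when the loss occurs) gives a deadline of Jan 21, 2014; done Nov 20, 2013 — timely.
Step 2 — 17 and 57 days from Nov 20, 2013 (when first notice of loss is given) are Dec 7, 2013 and Jan 16, 2014 respectively; Jan 29, 2014 is 13 days past the end of the window.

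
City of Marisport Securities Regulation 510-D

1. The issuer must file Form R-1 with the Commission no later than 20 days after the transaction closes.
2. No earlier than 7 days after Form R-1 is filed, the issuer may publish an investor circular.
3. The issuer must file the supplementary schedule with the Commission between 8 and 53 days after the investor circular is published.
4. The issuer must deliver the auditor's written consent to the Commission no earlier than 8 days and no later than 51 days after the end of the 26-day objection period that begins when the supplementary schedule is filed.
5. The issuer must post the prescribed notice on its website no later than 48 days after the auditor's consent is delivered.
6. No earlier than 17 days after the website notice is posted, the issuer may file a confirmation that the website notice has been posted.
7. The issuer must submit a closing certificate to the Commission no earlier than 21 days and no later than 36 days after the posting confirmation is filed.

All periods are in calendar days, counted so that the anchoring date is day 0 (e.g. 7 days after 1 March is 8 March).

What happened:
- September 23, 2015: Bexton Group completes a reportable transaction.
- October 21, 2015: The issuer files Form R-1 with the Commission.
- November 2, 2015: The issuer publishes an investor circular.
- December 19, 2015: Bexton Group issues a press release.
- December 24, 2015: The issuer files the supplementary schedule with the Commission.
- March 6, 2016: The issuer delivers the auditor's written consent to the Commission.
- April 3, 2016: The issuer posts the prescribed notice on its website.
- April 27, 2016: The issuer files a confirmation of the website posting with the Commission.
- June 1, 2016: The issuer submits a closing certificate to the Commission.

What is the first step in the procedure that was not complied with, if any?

Step 1 — counting 20 days from September 23, 2015 (when the transaction closes) gives a deadline of October 13, 2015; not done until October 21, 2015, 8 days after the deadline.

Step 1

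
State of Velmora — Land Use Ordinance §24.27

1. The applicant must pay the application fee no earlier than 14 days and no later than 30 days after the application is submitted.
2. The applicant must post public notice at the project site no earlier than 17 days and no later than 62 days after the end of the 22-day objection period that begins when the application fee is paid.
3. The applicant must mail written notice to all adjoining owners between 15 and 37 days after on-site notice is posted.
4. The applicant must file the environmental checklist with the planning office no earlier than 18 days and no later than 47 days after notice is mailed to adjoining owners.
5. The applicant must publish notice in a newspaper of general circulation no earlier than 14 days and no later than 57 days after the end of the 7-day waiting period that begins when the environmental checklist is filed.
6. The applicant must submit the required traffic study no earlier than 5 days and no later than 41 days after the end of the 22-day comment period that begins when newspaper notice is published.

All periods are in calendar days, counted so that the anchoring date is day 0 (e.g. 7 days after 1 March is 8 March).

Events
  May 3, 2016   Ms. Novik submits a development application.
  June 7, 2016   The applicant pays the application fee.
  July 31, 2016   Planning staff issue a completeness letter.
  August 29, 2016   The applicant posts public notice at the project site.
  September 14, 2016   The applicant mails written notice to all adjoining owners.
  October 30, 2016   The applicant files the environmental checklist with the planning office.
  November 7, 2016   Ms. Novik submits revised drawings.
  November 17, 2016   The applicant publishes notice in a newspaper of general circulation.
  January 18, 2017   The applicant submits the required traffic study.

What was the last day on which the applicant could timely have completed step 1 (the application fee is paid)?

June 2, 2016

Step 1 runs from May 3, 2016, when the application is submitted. The window is 14–30 days after May 3, 2016; it closes on June 2, 2016.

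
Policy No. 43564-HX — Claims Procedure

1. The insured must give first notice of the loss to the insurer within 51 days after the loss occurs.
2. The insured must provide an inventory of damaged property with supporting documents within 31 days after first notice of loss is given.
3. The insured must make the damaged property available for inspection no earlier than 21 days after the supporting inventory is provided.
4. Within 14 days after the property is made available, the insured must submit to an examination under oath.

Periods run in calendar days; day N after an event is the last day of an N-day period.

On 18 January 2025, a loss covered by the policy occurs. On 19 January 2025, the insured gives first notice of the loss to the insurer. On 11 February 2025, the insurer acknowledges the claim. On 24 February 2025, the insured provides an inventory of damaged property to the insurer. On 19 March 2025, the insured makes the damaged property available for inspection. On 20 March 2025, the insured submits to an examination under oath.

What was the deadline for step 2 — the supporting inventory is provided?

Step 2 runs from 19 January 2025, when first notice of loss is given. 31 days after 19 January 2025 is 19 February 2025.

19 February 2025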